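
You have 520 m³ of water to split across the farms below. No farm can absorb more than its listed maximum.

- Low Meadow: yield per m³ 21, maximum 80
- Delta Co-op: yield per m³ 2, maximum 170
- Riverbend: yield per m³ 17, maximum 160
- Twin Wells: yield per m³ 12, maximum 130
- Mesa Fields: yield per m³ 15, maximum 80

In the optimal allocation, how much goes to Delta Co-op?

70

Rank by yield per m³: Low Meadow 21 > Riverbend 17 > Mesa Fields 15 > Twin Wells 12 > Delta Co-op 2.
Low Meadow takes 80 to reach its cap of 80 ; 440 left.
Riverbend takes 160 to reach its cap of 160 ; 280 left.
Mesa Fields: +80 to 80 (cap) ; 200 left.
Twin Wells: +130 to 130 (cap) ; 70 left.
Only 70 left; Delta Co-op takes them to reach 70.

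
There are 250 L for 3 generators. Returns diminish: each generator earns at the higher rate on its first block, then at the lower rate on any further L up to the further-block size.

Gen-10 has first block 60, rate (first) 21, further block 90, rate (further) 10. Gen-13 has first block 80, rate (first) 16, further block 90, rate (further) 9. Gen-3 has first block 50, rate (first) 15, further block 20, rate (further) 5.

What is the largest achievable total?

3890

Order all 6 blocks by rate: Gen-10/first 21 > Gen-13/first 16 > Gen-3/first 15 > Gen-10/second 10 > Gen-13/second 9 > Gen-3/second 5.
Gen-10 first at 21: fill all 60 — 190 left.
Fill Gen-13 first block (80 at 16) — 110 left.
Fill Gen-3 first block (50 at 15) — 60 left.
Gen-10/second: +60 of 90 at 10; pool empty.
Total = 21×60 + 16×80 + 15×50 + 10×60 = 3890.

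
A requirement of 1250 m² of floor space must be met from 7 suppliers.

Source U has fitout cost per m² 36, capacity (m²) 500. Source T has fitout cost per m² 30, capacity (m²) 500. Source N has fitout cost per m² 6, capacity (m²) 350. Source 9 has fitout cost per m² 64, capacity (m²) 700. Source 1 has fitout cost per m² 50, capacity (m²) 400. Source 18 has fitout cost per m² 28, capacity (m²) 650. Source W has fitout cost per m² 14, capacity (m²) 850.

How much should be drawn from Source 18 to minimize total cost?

Cheapest first:
Source N (6): use full 350 ; 900 m² to go.
Take 850 from Source W at 14 ; need 50 more.
Source 18 (28): take the remaining 50 ; done.
Source T, Source U, Source 1, Source 9: unused.

50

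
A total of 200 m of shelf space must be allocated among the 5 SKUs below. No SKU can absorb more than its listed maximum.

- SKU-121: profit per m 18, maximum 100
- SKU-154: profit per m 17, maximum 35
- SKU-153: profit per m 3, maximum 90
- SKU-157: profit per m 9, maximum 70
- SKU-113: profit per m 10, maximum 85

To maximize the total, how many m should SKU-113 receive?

65

Order the SKUs by profit per m: SKU-121 18 > SKU-154 17 > SKU-113 10 > SKU-157 9 > SKU-153 3.
SKU-121 takes 100 to reach its cap of 100 ; 100 left.
SKU-154: +35 to 35 (cap) ; 65 left.
SKU-113 has room for 85 but only 65 remain, so it gets 65.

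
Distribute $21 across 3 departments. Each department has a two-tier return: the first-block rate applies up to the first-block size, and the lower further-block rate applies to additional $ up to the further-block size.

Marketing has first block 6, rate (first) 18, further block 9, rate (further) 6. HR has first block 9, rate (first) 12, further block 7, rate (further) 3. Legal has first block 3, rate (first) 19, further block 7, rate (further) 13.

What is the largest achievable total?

Treat each block as its own option and order by rate: Legal/first 19 > Marketing/first 18 > Legal/second 13 > HR/first 12 > Marketing/second 6 > HR/second 3.
Legal first at 19: fill all 3 — 18 left.
Fill Marketing first block (6 at 18) — 12 left.
Legal second at 13: fill all 7 — 5 left.
HR/first: +5 of 9 at 12; pool empty.
Total = 19×3 + 18×6 + 13×7 + 12×5 = 316.

316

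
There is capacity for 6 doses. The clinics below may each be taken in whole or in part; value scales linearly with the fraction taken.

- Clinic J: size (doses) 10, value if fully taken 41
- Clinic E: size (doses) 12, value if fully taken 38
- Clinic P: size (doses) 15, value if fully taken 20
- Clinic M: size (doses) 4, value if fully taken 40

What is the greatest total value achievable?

48.2

Sort by value density: Clinic M 40/4≈10, Clinic J 41/10≈4.1, Clinic E 38/12≈3.17, Clinic P 20/15≈1.33.
Take all of Clinic M (4 doses, value 40) → 2 doses left.
Fill the last 2 doses with part of Clinic J: 2/10 of it earns 8.2.
Total value = 48.2.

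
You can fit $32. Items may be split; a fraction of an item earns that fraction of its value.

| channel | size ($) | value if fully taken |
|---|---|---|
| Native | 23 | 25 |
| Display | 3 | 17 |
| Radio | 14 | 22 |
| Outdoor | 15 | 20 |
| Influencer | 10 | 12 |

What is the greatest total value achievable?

Rank by value-to-size ratio: Display 17/3≈5.67, Radio 22/14≈1.57, Outdoor 20/15≈1.33, Influencer 12/10≈1.2, Native 25/23≈1.09.
Take all of Display (3 $, value 17) → 29 $ left.
All 14 $ of Radio fit (value 22) → 15 remain.
All 15 $ of Outdoor fit (value 20) → 0 remain.
Total value = 59.

59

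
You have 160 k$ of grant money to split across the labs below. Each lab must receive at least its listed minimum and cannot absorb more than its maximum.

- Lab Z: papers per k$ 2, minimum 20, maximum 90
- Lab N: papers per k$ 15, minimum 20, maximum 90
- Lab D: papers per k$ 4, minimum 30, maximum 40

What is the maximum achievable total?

1570

Meeting every minimum uses 20+20+30 = 70 k$, leaving 90.
Order the labs by papers per k$: Lab N 15 > Lab D 4 > Lab Z 2.
Give Lab N 70 more to hit its cap of 90 ; 20 left.
Lab D: +10 to 40 (cap) ; 10 left.
Lab Z: +10 (room for 70) → 30. Pool exhausted.
Total = 2×30 + 15×90 + 4×40 = 1570.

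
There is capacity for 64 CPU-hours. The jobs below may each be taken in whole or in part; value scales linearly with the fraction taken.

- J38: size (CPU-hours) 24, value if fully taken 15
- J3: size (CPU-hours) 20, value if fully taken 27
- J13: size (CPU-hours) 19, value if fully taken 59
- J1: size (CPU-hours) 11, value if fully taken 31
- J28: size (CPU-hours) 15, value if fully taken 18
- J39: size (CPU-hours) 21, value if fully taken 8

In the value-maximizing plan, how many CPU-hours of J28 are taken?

Rank by value-to-size ratio: J13 59/19≈3.11, J1 31/11≈2.82, J3 27/20≈1.35, J28 18/15≈1.2, J38 15/24≈0.625, J39 8/21≈0.381.
All 19 CPU-hours of J13 fit (value 59) — 45 remain.
Take all of J1 (11 CPU-hours, value 31) — 34 CPU-hours left.
Take all of J3 (20 CPU-hours, value 27) — 14 CPU-hours left.
14 CPU-hours left: a 14/15 share of J28 gives 18×14/15 = 16.8.

14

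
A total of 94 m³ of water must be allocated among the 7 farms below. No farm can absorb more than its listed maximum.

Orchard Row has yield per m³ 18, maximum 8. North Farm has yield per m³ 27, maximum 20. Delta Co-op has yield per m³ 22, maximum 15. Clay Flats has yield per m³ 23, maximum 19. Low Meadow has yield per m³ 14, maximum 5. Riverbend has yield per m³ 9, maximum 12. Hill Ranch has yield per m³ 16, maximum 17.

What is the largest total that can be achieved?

1883

Rank by yield per m³: North Farm 27 > Clay Flats 23 > Delta Co-op 22 > Orchard Row 18 > Hill Ranch 16 > Low Meadow 14 > Riverbend 9.
North Farm takes 20 to reach its cap of 20 → 74 left.
Give Clay Flats 19 to hit its cap of 19 → 55 left.
Delta Co-op takes 15 to reach its cap of 15 → 40 left.
Orchard Row takes 8 to reach its cap of 8 → 32 left.
Hill Ranch: +17 to 17 (cap) → 15 left.
Give Low Meadow 5 to hit its cap of 5 → 10 left.
Riverbend has room for 12 but only 10 remain, so it gets 10.
Total = 18×8 + 27×20 + 22×15 + 23×19 + 14×5 + 9×10 + 16×17 = 1883.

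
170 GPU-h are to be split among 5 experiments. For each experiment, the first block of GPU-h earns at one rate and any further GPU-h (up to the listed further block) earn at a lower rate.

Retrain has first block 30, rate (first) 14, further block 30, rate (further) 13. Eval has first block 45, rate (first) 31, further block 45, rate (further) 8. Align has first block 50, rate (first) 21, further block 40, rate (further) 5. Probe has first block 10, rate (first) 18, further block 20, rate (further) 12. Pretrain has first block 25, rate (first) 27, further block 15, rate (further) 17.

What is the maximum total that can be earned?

3905

Rank every tier by rate: Eval/tier1 31 > Pretrain/tier1 27 > Align/tier1 21 > Probe/tier1 18 > Pretrain/tier2 17 > Retrain/tier1 14 > Retrain/tier2 13 > Probe/tier2 12 > Eval/tier2 8 > Align/tier2 5.
Eval/tier1 (31): +45 → 125 left.
Pretrain tier1 at 27: fill all 25 → 100 left.
Align tier1 at 21: fill all 50 → 50 left.
Probe tier1 at 18: fill all 10 → 40 left.
Pretrain tier2 at 17: fill all 15 → 25 left.
Retrain tier1 at 14: only 25 left, fill 25.
Total = 31×45 + 27×25 + 21×50 + 18×10 + 17×15 + 14×25 = 3905.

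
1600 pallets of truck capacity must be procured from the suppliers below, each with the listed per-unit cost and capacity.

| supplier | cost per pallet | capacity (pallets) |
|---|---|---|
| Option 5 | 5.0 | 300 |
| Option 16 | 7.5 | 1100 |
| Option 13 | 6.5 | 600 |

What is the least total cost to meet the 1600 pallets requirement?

Use suppliers in increasing cost order.
Option 5 at 5.0: take all 300 pallets ; 1300 still needed.
Option 13 (6.5): use full 600 ; 700 pallets to go.
Take 700 from Option 16 at 7.5 to finish.
Cost = 300×5.0 + 600×6.5 + 700×7.5 = 10650.

10650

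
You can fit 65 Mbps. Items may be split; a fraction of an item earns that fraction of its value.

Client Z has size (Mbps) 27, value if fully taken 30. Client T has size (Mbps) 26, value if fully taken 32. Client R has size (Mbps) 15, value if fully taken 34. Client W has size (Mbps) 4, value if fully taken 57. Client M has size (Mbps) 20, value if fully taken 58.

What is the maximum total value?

181

Best value per unit of size first: Client W 57/4≈14.2, Client M 58/20≈2.9, Client R 34/15≈2.27, Client T 32/26≈1.23, Client Z 30/27≈1.11.
Take all of Client W (4 Mbps, value 57) → 61 Mbps left.
Client M: take in full, 20 Mbps for value 58 → 41 left.
All 15 Mbps of Client R fit (value 34) → 26 remain.
Client T: take in full, 26 Mbps for value 32 → 0 left.
Total value = 181.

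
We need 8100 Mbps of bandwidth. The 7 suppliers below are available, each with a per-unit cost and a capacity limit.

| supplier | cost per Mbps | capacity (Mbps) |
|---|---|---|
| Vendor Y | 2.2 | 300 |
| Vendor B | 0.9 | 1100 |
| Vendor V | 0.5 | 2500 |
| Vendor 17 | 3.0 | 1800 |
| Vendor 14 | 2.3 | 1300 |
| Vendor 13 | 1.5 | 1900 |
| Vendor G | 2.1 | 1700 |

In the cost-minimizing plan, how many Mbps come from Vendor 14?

Fill from the cheapest supplier first.
Take 2500 from Vendor V at 0.5 → need 5600 more.
Vendor B at 0.9: take all 1100 Mbps → 4500 still needed.
Take 1900 from Vendor 13 at 1.5 → need 2600 more.
Take 1700 from Vendor G at 2.1 → need 900 more.
Take 300 from Vendor Y at 2.2 → need 600 more.
Take 600 from Vendor 14 at 2.3 to finish.
Vendor 17: unused.

600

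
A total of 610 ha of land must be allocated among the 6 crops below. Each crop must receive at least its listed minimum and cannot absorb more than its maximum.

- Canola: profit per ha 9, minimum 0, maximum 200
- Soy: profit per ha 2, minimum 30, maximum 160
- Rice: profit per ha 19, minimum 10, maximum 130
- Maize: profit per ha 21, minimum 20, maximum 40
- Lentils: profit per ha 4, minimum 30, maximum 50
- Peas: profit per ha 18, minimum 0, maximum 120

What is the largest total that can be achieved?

7610

Meeting every minimum uses 0+30+10+20+30+0 = 90 ha, leaving 520.
Highest profit per ha first: Maize 21 > Rice 19 > Peas 18 > Canola 9 > Lentils 4 > Soy 2.
Give Maize 20 more to hit its cap of 40 → 500 left.
Give Rice 120 more to hit its cap of 130 → 380 left.
Peas: +120 to 120 (cap) → 260 left.
Canola takes 200 more to reach its cap of 200 → 60 left.
Lentils takes 20 more to reach its cap of 50 → 40 left.
Only 40 left; Soy takes them to reach 70.
Total = 9×200 + 2×70 + 19×130 + 21×40 + 4×50 + 18×120 = 7610.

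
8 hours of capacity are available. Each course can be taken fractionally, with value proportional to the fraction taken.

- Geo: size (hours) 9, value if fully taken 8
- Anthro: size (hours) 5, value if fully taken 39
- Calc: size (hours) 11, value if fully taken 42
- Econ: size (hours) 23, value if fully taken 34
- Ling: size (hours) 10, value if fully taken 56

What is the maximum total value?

Best value per unit of size first: Anthro 39/5≈7.8, Ling 56/10≈5.6, Calc 42/11≈3.82, Econ 34/23≈1.48, Geo 8/9≈0.889.
Anthro: take in full, 5 hours for value 39 → 3 left.
Only 3 hours remain; take 3/10 of Ling for value 56×3/10 = 16.8.
Total value = 55.8.

55.8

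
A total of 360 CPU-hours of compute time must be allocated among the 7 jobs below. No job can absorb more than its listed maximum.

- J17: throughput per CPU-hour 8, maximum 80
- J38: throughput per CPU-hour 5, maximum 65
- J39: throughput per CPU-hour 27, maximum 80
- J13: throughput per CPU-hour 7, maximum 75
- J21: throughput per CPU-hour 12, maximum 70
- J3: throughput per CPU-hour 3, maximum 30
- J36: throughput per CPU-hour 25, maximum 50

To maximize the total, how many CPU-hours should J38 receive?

Order the jobs by throughput per CPU-hour: J39 27 > J36 25 > J21 12 > J17 8 > J13 7 > J38 5 > J3 3.
Give J39 80 to hit its cap of 80 → 280 left.
J36 takes 50 to reach its cap of 50 → 230 left.
Give J21 70 to hit its cap of 70 → 160 left.
J17: +80 to 80 (cap) → 80 left.
Give J13 75 to hit its cap of 75 → 5 left.
J38 has room for 65 but only 5 remain, so it gets 5.

5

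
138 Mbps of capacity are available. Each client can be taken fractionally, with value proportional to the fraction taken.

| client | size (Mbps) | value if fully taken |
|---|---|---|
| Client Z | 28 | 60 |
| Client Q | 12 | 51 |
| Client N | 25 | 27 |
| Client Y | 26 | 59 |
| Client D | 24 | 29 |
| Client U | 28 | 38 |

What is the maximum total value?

258.6

Best value per unit of size first: Client Q 51/12≈4.25, Client Y 59/26≈2.27, Client Z 60/28≈2.14, Client U 38/28≈1.36, Client D 29/24≈1.21, Client N 27/25≈1.08.
All 12 Mbps of Client Q fit (value 51) — 126 remain.
Take all of Client Y (26 Mbps, value 59) — 100 Mbps left.
Take all of Client Z (28 Mbps, value 60) — 72 Mbps left.
All 28 Mbps of Client U fit (value 38) — 44 remain.
All 24 Mbps of Client D fit (value 29) — 20 remain.
Fill the last 20 Mbps with part of Client N: 20/25 of it earns 21.6.
Total value = 258.6.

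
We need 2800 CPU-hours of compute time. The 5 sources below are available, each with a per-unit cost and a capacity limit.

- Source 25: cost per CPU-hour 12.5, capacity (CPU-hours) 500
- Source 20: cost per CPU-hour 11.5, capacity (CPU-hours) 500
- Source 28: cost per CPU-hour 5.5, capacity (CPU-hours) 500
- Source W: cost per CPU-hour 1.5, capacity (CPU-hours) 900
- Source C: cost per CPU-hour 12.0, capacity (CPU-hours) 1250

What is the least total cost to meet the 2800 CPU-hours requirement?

Fill from the cheapest source first.
Source W (1.5): use full 900 ; 1900 CPU-hours to go.
Source 28 at 5.5: take all 500 CPU-hours ; 1400 still needed.
Source 20 at 11.5: take all 500 CPU-hours ; 900 still needed.
Take 900 from Source C at 12.0 to finish.
Source 25: unused.
Cost = 900×1.5 + 500×5.5 + 500×11.5 + 900×12.0 = 20650.

20650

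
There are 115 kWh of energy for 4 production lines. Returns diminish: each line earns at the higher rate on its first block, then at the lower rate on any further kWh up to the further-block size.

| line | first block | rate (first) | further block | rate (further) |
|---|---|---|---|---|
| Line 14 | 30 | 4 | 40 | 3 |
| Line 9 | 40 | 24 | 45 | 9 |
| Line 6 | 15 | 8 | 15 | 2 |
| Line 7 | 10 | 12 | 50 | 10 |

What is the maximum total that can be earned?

Treat each block as its own option and order by rate: Line 9/first 24 > Line 7/first 12 > Line 7/second 10 > Line 9/second 9 > Line 6/first 8 > Line 14/first 4 > Line 14/second 3 > Line 6/second 2.
Line 9/first (24): +40 ; 75 left.
Line 7/first (12): +10 ; 65 left.
Fill Line 7 second block (50 at 10) ; 15 left.
Line 9/second: +15 of 45 at 9; pool empty.
Total = 24×40 + 12×10 + 10×50 + 9×15 = 1715.

1715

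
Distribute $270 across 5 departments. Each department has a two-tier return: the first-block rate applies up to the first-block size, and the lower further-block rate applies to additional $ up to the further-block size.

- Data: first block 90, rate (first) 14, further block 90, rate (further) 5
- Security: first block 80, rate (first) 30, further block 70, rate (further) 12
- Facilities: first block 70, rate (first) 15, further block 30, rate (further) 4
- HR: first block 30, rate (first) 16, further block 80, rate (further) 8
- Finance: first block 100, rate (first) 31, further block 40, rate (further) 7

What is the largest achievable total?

Order all 10 blocks by rate: Finance/T1 31 > Security/T1 30 > HR/T1 16 > Facilities/T1 15 > Data/T1 14 > Security/T2 12 > HR/T2 8 > Finance/T2 7 > Data/T2 5 > Facilities/T2 4.
Finance/T1 (31): +100 → 170 left.
Fill Security T1 block (80 at 30) → 90 left.
Fill HR T1 block (30 at 16) → 60 left.
Facilities/T1: +60 of 70 at 15; pool empty.
Total = 31×100 + 30×80 + 16×30 + 15×60 = 6880.

6880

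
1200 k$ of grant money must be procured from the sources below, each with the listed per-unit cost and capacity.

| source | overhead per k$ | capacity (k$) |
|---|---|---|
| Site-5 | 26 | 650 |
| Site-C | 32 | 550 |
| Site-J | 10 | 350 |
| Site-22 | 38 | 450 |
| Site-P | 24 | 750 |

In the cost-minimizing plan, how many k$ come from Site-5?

100

Cheapest first:
Site-J at 10: take all 350 k$ → 850 still needed.
Site-P at 24: take all 750 k$ → 100 still needed.
Take 100 from Site-5 at 26 to finish.
Site-C, Site-22: unused.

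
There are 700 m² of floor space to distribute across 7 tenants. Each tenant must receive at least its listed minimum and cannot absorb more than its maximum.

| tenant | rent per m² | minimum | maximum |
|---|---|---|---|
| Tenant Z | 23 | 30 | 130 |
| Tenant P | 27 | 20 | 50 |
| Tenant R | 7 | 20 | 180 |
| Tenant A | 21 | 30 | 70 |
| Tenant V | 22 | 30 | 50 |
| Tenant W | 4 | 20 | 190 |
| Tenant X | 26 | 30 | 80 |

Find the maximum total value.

10810

Meeting every minimum uses 30+20+20+30+30+20+30 = 180 m², leaving 520.
Highest rent per m² first: Tenant P 27 > Tenant X 26 > Tenant Z 23 > Tenant V 22 > Tenant A 21 > Tenant R 7 > Tenant W 4.
Give Tenant P 30 more to hit its cap of 50 ; 490 left.
Tenant X takes 50 more to reach its cap of 80 ; 440 left.
Tenant Z takes 100 more to reach its cap of 130 ; 340 left.
Tenant V: +20 to 50 (cap) ; 320 left.
Tenant A takes 40 more to reach its cap of 70 ; 280 left.
Tenant R takes 160 more to reach its cap of 180 ; 120 left.
Tenant W has room for 170 more but only 120 remain, so it gets 140.
Total = 23×130 + 27×50 + 7×180 + 21×70 + 22×50 + 4×140 + 26×80 = 10810.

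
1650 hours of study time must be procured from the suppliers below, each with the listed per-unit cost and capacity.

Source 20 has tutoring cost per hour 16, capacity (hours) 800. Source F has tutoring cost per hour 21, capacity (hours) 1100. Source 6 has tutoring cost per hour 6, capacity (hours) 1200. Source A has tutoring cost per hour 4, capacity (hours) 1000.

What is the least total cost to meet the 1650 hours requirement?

Cheapest first:
Source A (4): use full 1000 → 650 hours to go.
Source 6 (6): take the remaining 650 → done.
Source 20, Source F: unused.
Cost = 1000×4 + 650×6 = 7900.

7900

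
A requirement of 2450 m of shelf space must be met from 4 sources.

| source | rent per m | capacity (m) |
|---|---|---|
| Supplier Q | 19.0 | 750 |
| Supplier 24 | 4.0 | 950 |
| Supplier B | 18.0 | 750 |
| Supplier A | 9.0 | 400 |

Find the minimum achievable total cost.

27550

Use sources in increasing cost order.
Supplier 24 (4.0): use full 950 ; 1500 m to go.
Supplier A at 9.0: take all 400 m ; 1100 still needed.
Take 750 from Supplier B at 18.0 ; need 350 more.
Supplier Q (19.0): take the remaining 350 ; done.
Cost = 950×4.0 + 400×9.0 + 750×18.0 + 350×19.0 = 27550.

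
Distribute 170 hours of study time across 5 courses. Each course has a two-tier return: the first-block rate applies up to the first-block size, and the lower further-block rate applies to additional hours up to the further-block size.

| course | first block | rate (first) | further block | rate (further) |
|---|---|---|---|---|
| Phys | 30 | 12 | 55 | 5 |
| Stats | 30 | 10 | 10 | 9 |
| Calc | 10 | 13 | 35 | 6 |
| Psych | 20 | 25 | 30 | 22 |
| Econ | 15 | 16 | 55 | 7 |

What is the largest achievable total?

2455

Rank every tier by rate: Psych/T1 25 > Psych/T2 22 > Econ/T1 16 > Calc/T1 13 > Phys/T1 12 > Stats/T1 10 > Stats/T2 9 > Econ/T2 7 > Calc/T2 6 > Phys/T2 5.
Fill Psych T1 block (20 at 25) → 150 left.
Psych T2 at 22: fill all 30 → 120 left.
Fill Econ T1 block (15 at 16) → 105 left.
Calc T1 at 13: fill all 10 → 95 left.
Fill Phys T1 block (30 at 12) → 65 left.
Stats/T1 (10): +30 → 35 left.
Stats T2 at 9: fill all 10 → 25 left.
Econ T2 at 7: only 25 left, fill 25.
Total = 25×20 + 22×30 + 16×15 + 13×10 + 12×30 + 10×30 + 9×10 + 7×25 = 2455.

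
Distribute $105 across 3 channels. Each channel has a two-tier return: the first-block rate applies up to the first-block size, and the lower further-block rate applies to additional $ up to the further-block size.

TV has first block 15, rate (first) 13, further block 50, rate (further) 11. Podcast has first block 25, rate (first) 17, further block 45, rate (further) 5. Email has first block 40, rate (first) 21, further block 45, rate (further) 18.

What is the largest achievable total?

Treat each block as its own option and order by rate: Email/tier1 21 > Email/tier2 18 > Podcast/tier1 17 > TV/tier1 13 > TV/tier2 11 > Podcast/tier2 5.
Fill Email tier1 block (40 at 21) → 65 left.
Fill Email tier2 block (45 at 18) → 20 left.
20 remain; put them into Podcast tier1 at 17.
Total = 21×40 + 18×45 + 17×20 = 1990.

1990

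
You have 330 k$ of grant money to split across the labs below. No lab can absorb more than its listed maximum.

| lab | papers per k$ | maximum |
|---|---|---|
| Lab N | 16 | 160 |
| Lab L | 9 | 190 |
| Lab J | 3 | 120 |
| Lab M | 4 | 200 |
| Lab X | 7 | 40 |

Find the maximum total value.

Rank by papers per k$: Lab N 16 > Lab L 9 > Lab X 7 > Lab M 4 > Lab J 3.
Give Lab N 160 to hit its cap of 160 ; 170 left.
Lab L: +170 (room for 190) → 170. Pool exhausted.
Total = 16×160 + 9×170 = 4090.

4090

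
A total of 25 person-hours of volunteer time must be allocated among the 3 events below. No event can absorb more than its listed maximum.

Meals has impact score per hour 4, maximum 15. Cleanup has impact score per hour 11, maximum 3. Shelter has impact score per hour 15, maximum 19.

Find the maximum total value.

330

Highest impact score per hour first: Shelter 15 > Cleanup 11 > Meals 4.
Give Shelter 19 to hit its cap of 19 — 6 left.
Give Cleanup 3 to hit its cap of 3 — 3 left.
Meals: +3 (room for 15) → 3. Pool exhausted.
Total = 4×3 + 11×3 + 15×19 = 330.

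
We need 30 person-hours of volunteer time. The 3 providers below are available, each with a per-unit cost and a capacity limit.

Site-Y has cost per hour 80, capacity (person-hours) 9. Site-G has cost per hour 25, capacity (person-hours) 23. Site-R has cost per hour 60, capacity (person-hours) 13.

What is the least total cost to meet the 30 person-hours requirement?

995

Use providers in increasing cost order.
Site-G at 25: take all 23 person-hours ; 7 still needed.
Site-R at 60: take 7 of its 13 ; requirement met.
Site-Y: unused.
Cost = 23×25 + 7×60 = 995.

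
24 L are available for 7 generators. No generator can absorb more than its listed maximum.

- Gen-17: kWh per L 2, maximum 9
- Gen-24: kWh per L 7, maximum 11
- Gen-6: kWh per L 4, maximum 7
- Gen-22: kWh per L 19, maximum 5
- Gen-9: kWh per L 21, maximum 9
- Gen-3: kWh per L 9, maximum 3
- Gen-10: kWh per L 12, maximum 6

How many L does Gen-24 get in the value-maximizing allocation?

Rank by kWh per L: Gen-9 21 > Gen-22 19 > Gen-10 12 > Gen-3 9 > Gen-24 7 > Gen-6 4 > Gen-17 2.
Give Gen-9 9 to hit its cap of 9 → 15 left.
Give Gen-22 5 to hit its cap of 5 → 10 left.
Give Gen-10 6 to hit its cap of 6 → 4 left.
Gen-3 takes 3 to reach its cap of 3 → 1 left.
Gen-24: +1 (room for 11) → 1. Pool exhausted.

1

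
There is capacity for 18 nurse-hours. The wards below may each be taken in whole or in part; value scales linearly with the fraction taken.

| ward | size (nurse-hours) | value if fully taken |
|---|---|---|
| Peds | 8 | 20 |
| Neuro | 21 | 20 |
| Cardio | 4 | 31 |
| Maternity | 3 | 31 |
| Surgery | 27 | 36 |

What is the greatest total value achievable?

86

Best value per unit of size first: Maternity 31/3≈10.3, Cardio 31/4≈7.75, Peds 20/8≈2.5, Surgery 36/27≈1.33, Neuro 20/21≈0.952.
Take all of Maternity (3 nurse-hours, value 31) — 15 nurse-hours left.
Take all of Cardio (4 nurse-hours, value 31) — 11 nurse-hours left.
Peds: take in full, 8 nurse-hours for value 20 — 3 left.
3 nurse-hours left: a 3/27 share of Surgery gives 36×3/27 = 4.
Total value = 86.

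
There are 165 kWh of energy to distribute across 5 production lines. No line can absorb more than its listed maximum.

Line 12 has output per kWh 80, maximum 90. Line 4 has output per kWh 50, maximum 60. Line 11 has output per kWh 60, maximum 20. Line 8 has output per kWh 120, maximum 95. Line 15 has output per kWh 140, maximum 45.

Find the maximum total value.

19700

Rank by output per kWh: Line 15 140 > Line 8 120 > Line 12 80 > Line 11 60 > Line 4 50.
Line 15 takes 45 to reach its cap of 45 → 120 left.
Line 8 takes 95 to reach its cap of 95 → 25 left.
Line 12: +25 (room for 90) → 25. Pool exhausted.
Total = 80×25 + 120×95 + 140×45 = 19700.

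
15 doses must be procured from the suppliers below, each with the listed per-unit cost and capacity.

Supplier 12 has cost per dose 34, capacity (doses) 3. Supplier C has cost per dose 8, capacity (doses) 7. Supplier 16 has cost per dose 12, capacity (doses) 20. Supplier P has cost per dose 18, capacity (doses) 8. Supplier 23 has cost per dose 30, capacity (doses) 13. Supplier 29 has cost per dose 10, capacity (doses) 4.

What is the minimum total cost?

144

Use suppliers in increasing cost order.
Supplier C at 8: take all 7 doses — 8 still needed.
Supplier 29 (10): use full 4 — 4 doses to go.
Take 4 from Supplier 16 at 12 to finish.
Supplier P, Supplier 23, Supplier 12: unused.
Cost = 7×8 + 4×10 + 4×12 = 144.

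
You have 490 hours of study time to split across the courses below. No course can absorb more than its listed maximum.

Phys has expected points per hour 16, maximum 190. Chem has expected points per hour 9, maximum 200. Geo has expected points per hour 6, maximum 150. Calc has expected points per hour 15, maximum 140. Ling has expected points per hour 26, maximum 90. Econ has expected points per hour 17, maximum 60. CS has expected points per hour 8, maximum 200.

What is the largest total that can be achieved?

Highest expected points per hour first: Ling 26 > Econ 17 > Phys 16 > Calc 15 > Chem 9 > CS 8 > Geo 6.
Give Ling 90 to hit its cap of 90 — 400 left.
Econ: +60 to 60 (cap) — 340 left.
Phys takes 190 to reach its cap of 190 — 150 left.
Calc: +140 to 140 (cap) — 10 left.
Only 10 left; Chem takes them to reach 10.
Total = 16×190 + 9×10 + 15×140 + 26×90 + 17×60 = 8590.

8590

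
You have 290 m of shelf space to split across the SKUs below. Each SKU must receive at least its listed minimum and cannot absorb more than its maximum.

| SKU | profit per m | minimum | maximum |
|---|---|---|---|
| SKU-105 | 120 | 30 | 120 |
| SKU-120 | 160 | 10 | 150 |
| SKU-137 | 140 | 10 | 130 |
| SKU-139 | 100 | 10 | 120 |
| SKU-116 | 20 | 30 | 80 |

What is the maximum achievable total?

Meeting every minimum uses 30+10+10+10+30 = 90 m, leaving 200.
Order the SKUs by profit per m: SKU-120 160 > SKU-137 140 > SKU-105 120 > SKU-139 100 > SKU-116 20.
SKU-120 takes 140 more to reach its cap of 150 — 60 left.
Only 60 left; SKU-137 takes them to reach 70.
Total = 120×30 + 160×150 + 140×70 + 100×10 + 20×30 = 39000.

39000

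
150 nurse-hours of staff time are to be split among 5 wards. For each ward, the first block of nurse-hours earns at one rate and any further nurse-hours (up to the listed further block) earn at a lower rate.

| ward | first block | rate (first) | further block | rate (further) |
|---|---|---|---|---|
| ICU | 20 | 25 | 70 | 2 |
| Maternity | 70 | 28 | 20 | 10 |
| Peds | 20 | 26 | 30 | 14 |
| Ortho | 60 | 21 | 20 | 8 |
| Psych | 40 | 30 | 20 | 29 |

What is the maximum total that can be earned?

4260

Treat each block as its own option and order by rate: Psych/first 30 > Psych/second 29 > Maternity/first 28 > Peds/first 26 > ICU/first 25 > Ortho/first 21 > Peds/second 14 > Maternity/second 10 > Ortho/second 8 > ICU/second 2.
Fill Psych first block (40 at 30) → 110 left.
Psych second at 29: fill all 20 → 90 left.
Maternity first at 28: fill all 70 → 20 left.
Peds/first (26): +20 → 0 left.
Total = 30×40 + 29×20 + 28×70 + 26×20 = 4260.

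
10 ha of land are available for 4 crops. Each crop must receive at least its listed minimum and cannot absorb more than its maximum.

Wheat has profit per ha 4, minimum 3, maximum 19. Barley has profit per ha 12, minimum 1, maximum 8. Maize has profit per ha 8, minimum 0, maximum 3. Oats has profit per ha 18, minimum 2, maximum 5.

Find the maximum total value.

126

Meeting every minimum uses 3+1+0+2 = 6 ha, leaving 4.
Rank by profit per ha: Oats 18 > Barley 12 > Maize 8 > Wheat 4.
Give Oats 3 more to hit its cap of 5 → 1 left.
Only 1 left; Barley takes them to reach 2.
Total = 4×3 + 12×2 + 18×5 = 126.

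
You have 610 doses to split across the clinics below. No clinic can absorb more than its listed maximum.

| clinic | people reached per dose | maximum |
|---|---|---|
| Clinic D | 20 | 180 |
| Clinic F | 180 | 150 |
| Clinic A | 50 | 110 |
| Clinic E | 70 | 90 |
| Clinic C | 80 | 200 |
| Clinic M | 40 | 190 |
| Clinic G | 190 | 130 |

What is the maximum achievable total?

Highest people reached per dose first: Clinic G 190 > Clinic F 180 > Clinic C 80 > Clinic E 70 > Clinic A 50 > Clinic M 40 > Clinic D 20.
Clinic G takes 130 to reach its cap of 130 → 480 left.
Clinic F: +150 to 150 (cap) → 330 left.
Give Clinic C 200 to hit its cap of 200 → 130 left.
Clinic E: +90 to 90 (cap) → 40 left.
Clinic A has room for 110 but only 40 remain, so it gets 40.
Total = 180×150 + 50×40 + 70×90 + 80×200 + 190×130 = 76000.

76000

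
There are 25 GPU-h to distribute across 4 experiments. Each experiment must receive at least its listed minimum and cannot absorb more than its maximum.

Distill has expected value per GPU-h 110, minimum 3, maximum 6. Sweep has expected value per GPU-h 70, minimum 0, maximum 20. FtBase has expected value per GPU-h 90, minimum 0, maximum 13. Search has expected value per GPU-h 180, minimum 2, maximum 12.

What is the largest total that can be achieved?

Meeting every minimum uses 3+0+0+2 = 5 GPU-h, leaving 20.
Rank by expected value per GPU-h: Search 180 > Distill 110 > FtBase 90 > Sweep 70.
Search: +10 to 12 (cap) — 10 left.
Give Distill 3 more to hit its cap of 6 — 7 left.
FtBase: +7 (room for 13) → 7. Pool exhausted.
Total = 110×6 + 90×7 + 180×12 = 3450.

3450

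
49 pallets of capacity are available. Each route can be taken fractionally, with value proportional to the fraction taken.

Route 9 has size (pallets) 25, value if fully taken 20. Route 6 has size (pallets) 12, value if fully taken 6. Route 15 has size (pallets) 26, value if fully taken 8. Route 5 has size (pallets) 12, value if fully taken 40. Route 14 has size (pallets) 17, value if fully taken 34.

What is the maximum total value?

90

Sort by value density: Route 5 40/12≈3.33, Route 14 34/17≈2, Route 9 20/25≈0.8, Route 6 6/12≈0.5, Route 15 8/26≈0.308.
All 12 pallets of Route 5 fit (value 40) ; 37 remain.
Take all of Route 14 (17 pallets, value 34) ; 20 pallets left.
Fill the last 20 pallets with part of Route 9: 20/25 of it earns 16.
Total value = 90.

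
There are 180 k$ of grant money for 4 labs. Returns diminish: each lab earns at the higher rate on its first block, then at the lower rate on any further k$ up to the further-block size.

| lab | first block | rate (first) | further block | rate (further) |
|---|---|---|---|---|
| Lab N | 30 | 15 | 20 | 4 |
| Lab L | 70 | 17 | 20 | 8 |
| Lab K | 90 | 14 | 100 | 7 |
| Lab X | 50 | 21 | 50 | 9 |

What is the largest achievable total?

Rank every tier by rate: Lab X/tier1 21 > Lab L/tier1 17 > Lab N/tier1 15 > Lab K/tier1 14 > Lab X/tier2 9 > Lab L/tier2 8 > Lab K/tier2 7 > Lab N/tier2 4.
Lab X/tier1 (21): +50 → 130 left.
Lab L tier1 at 17: fill all 70 → 60 left.
Fill Lab N tier1 block (30 at 15) → 30 left.
Lab K tier1 at 14: only 30 left, fill 30.
Total = 21×50 + 17×70 + 15×30 + 14×30 = 3110.

3110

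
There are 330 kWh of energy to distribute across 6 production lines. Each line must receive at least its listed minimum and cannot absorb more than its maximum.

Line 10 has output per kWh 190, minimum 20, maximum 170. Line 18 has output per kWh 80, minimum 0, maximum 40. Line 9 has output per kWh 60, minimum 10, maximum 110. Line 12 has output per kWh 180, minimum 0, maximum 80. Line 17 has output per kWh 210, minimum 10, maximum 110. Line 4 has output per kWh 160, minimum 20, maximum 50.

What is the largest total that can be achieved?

Meeting every minimum uses 20+0+10+0+10+20 = 60 kWh, leaving 270.
Highest output per kWh first: Line 17 210 > Line 10 190 > Line 12 180 > Line 4 160 > Line 18 80 > Line 9 60.
Give Line 17 100 more to hit its cap of 110 — 170 left.
Line 10: +150 to 170 (cap) — 20 left.
Line 12 has room for 80 more but only 20 remain, so it gets 20.
Total = 190×170 + 60×10 + 180×20 + 210×110 + 160×20 = 62800.

62800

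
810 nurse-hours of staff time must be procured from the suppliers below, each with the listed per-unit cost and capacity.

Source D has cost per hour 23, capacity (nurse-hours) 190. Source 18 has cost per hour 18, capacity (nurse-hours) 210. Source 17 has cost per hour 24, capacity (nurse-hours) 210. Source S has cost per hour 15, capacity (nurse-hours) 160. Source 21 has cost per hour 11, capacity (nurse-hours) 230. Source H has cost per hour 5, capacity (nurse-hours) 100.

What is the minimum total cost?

11740

Fill from the cheapest supplier first.
Source H at 5: take all 100 nurse-hours — 710 still needed.
Take 230 from Source 21 at 11 — need 480 more.
Source S (15): use full 160 — 320 nurse-hours to go.
Take 210 from Source 18 at 18 — need 110 more.
Source D at 23: take 110 of its 190 — requirement met.
Source 17: unused.
Cost = 100×5 + 230×11 + 160×15 + 210×18 + 110×23 = 11740.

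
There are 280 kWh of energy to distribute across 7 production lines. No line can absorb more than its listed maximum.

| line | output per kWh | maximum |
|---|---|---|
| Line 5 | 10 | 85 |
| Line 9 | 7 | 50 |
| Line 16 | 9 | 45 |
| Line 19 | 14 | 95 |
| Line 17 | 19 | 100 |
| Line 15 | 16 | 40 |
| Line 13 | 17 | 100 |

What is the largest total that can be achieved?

4800

Order the production lines by output per kWh: Line 17 19 > Line 13 17 > Line 15 16 > Line 19 14 > Line 5 10 > Line 16 9 > Line 9 7.
Line 17: +100 to 100 (cap) ; 180 left.
Give Line 13 100 to hit its cap of 100 ; 80 left.
Line 15: +40 to 40 (cap) ; 40 left.
Only 40 left; Line 19 takes them to reach 40.
Total = 14×40 + 19×100 + 16×40 + 17×100 = 4800.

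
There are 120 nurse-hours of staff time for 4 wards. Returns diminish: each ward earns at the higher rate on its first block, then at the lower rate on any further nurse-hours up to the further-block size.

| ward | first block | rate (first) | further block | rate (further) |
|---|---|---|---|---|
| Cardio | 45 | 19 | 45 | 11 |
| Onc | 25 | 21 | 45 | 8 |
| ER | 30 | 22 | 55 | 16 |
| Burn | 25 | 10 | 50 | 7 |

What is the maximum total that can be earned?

2360

Rank every tier by rate: ER/T1 22 > Onc/T1 21 > Cardio/T1 19 > ER/T2 16 > Cardio/T2 11 > Burn/T1 10 > Onc/T2 8 > Burn/T2 7.
ER T1 at 22: fill all 30 — 90 left.
Onc T1 at 21: fill all 25 — 65 left.
Cardio T1 at 19: fill all 45 — 20 left.
ER/T2: +20 of 55 at 16; pool empty.
Total = 22×30 + 21×25 + 19×45 + 16×20 = 2360.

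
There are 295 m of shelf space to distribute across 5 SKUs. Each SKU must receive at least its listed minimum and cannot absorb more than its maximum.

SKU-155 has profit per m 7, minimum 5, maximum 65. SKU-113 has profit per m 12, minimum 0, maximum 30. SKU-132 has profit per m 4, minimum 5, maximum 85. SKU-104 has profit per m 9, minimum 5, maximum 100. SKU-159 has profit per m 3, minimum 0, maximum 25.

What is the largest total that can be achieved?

2100

Meeting every minimum uses 5+0+5+5+0 = 15 m, leaving 280.
Rank by profit per m: SKU-113 12 > SKU-104 9 > SKU-155 7 > SKU-132 4 > SKU-159 3.
SKU-113 takes 30 more to reach its cap of 30 → 250 left.
SKU-104 takes 95 more to reach its cap of 100 → 155 left.
SKU-155: +60 to 65 (cap) → 95 left.
SKU-132 takes 80 more to reach its cap of 85 → 15 left.
Only 15 left; SKU-159 takes them to reach 15.
Total = 7×65 + 12×30 + 4×85 + 9×100 + 3×15 = 2100.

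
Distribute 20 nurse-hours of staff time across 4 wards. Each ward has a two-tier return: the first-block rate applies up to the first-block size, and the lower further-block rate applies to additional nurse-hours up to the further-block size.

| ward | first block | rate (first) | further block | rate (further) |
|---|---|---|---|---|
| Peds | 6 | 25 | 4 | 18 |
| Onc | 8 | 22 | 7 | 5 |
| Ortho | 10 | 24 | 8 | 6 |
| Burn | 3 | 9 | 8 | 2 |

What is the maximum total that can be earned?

478

Order all 8 blocks by rate: Peds/tier1 25 > Ortho/tier1 24 > Onc/tier1 22 > Peds/tier2 18 > Burn/tier1 9 > Ortho/tier2 6 > Onc/tier2 5 > Burn/tier2 2.
Fill Peds tier1 block (6 at 25) → 14 left.
Ortho tier1 at 24: fill all 10 → 4 left.
4 remain; put them into Onc tier1 at 22.
Total = 25×6 + 24×10 + 22×4 = 478.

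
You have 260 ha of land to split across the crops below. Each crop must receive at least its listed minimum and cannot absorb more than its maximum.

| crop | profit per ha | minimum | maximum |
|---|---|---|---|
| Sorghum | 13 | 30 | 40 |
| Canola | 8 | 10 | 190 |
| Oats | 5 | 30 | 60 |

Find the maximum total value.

2190

Meeting every minimum uses 30+10+30 = 70 ha, leaving 190.
Highest profit per ha first: Sorghum 13 > Canola 8 > Oats 5.
Sorghum takes 10 more to reach its cap of 40 → 180 left.
Give Canola 180 more to hit its cap of 190 → 0 left.
Total = 13×40 + 8×190 + 5×30 = 2190.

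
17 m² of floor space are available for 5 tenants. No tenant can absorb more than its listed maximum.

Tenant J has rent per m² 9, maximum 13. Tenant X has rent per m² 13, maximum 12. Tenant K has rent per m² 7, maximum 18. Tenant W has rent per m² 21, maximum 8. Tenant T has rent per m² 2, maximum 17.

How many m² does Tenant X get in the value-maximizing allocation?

Highest rent per m² first: Tenant W 21 > Tenant X 13 > Tenant J 9 > Tenant K 7 > Tenant T 2.
Give Tenant W 8 to hit its cap of 8 → 9 left.
Tenant X: +9 (room for 12) → 9. Pool exhausted.

9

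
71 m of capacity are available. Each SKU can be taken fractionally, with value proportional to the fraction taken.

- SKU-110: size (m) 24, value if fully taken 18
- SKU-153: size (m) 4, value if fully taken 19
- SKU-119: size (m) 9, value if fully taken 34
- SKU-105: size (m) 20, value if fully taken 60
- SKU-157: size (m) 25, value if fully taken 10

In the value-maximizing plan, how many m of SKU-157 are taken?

Best value per unit of size first: SKU-153 19/4≈4.75, SKU-119 34/9≈3.78, SKU-105 60/20≈3, SKU-110 18/24≈0.75, SKU-157 10/25≈0.4.
All 4 m of SKU-153 fit (value 19) — 67 remain.
Take all of SKU-119 (9 m, value 34) — 58 m left.
SKU-105: take in full, 20 m for value 60 — 38 left.
All 24 m of SKU-110 fit (value 18) — 14 remain.
Fill the last 14 m with part of SKU-157: 14/25 of it earns 5.6.

14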